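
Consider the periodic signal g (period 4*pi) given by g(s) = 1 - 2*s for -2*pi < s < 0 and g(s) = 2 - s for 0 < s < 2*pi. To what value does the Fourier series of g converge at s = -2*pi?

3/2 + pi

At s = -2*pi the one-sided limits are g(-2*pi^-) = 2 - 2*pi and g(-2*pi^+) = 1 + 4*pi.
By Dirichlet's theorem the series converges to their average, [(2 - 2*pi) + (1 + 4*pi)]/2 = 3/2 + pi.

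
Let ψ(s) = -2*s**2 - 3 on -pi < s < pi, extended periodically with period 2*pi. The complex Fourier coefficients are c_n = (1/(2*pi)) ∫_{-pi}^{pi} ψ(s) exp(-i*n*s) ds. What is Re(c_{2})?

Since ψ is real-valued, Re(c_{2}) = (1/(2*pi)) ∫_{-pi}^{pi} ψ(s) cos(2*s) ds = a_{2}/2.
ψ is even and cos(2*s) is even, so the integrand is even: ∫_{-pi}^{pi} ψ(s) cos(2*s) ds = 2∫_0^{pi} ψ(s) cos(2*s) ds.
Integrating by parts twice (tabular method), an antiderivative of (-2*s**2 - 3) cos(2*s) is -s**2*sin(2*s) - s*cos(2*s) - sin(2*s); evaluating from 0 to pi: ∫_{0}^{pi} (-2*s**2 - 3) cos(2*s) ds = (-pi) - (0) = -pi.
So ∫_{-pi}^{pi} ψ(s) cos(2*s) ds = -2*pi.
Hence Re(c_{2}) = (1/(2*pi))·(-2*pi) = -1.

-1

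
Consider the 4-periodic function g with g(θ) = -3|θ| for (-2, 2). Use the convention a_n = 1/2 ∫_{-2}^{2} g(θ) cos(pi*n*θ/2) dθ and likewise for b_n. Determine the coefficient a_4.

a_4 = 1/2 ∫_{-2}^{2} g(θ) cos(2*pi*θ) dθ.
g is even and cos(2*pi*θ) is even, so the integrand is even and a_4 = ∫_0^{2} g(θ) cos(2*pi*θ) dθ.
Integrating by parts (boundary term plus one more integral), an antiderivative of (-3*θ) cos(2*pi*θ) is -3*θ*sin(2*pi*θ)/(2*pi) - 3*cos(2*pi*θ)/(4*pi**2); evaluating from 0 to 2: ∫_{0}^{2} (-3*θ) cos(2*pi*θ) dθ = (-3/(4*pi**2)) - (-3/(4*pi**2)) = 0.
Hence a_4 = 0.

0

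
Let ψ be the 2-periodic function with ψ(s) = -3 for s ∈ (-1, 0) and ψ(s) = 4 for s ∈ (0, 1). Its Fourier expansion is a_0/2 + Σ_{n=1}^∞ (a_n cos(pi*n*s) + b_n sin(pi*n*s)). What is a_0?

a_0 = ∫_{-1}^{1} ψ(s) ds = 1.

1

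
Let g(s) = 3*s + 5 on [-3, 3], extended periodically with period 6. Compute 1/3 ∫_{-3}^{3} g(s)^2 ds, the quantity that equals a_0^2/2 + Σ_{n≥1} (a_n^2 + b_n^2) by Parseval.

104

1/3 ∫_{-3}^{3} g(s)^2 ds = 1/3 · (312) = 104.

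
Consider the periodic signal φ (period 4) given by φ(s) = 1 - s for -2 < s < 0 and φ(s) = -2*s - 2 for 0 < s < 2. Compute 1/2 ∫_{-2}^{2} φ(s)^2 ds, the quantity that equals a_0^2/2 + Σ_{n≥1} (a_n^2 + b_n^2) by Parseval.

65/3

1/2 ∫_{-2}^{2} φ(s)^2 ds = 1/2 · (130/3) = 65/3.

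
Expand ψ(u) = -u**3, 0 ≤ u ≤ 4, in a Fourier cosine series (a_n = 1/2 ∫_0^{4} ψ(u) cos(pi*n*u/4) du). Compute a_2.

a_2 = 1/2 ∫_0^{4} (-u**3) cos(pi*u/2) du.
Integrating by parts three times (tabular method), an antiderivative of (-u**3) cos(pi*u/2) is -2*u**3*sin(pi*u/2)/pi - 12*u**2*cos(pi*u/2)/pi**2 + 48*u*sin(pi*u/2)/pi**3 + 96*cos(pi*u/2)/pi**4; evaluating from 0 to 4: ∫_{0}^{4} (-u**3) cos(pi*u/2) du = (96*(1 - 2*pi**2)/pi**4) - (96/pi**4) = -192/pi**2.
Hence a_2 = (1/2)·(-192/pi**2) = -96/pi**2.

-96/pi**2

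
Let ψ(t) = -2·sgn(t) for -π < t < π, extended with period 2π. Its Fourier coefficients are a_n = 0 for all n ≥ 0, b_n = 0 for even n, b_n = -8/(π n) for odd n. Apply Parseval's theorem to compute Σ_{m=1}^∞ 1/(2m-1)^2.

Parseval: Σ b_n^2 = (1/π) ∫_{-π}^{π} ψ(t)^2 dt = 8.
Only odd n contribute, with b_n^2 = 64/(π^2 n^2), so Σ_{m≥1} 1/(2m-1)^2 = π^2·(8)/64 = pi**2/8.

pi**2/8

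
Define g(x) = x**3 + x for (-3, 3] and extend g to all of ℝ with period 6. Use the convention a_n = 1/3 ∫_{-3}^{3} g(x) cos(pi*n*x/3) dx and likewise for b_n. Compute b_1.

-324/pi**3 + 60/pi

b_1 = 1/3 ∫_{-3}^{3} g(x) sin(pi*x/3) dx.
g is odd and sin(pi*x/3) is odd, so the integrand is even and b_1 = 2/3 ∫_0^{3} g(x) sin(pi*x/3) dx.
Integrating by parts three times (tabular method), an antiderivative of (x**3 + x) sin(pi*x/3) is -3*x**3*cos(pi*x/3)/pi + 27*x**2*sin(pi*x/3)/pi**2 - 3*x*cos(pi*x/3)/pi + 162*x*cos(pi*x/3)/pi**3 - 486*sin(pi*x/3)/pi**4 + 9*sin(pi*x/3)/pi**2; evaluating from 0 to 3: ∫_{0}^{3} (x**3 + x) sin(pi*x/3) dx = (-486/pi**3 + 90/pi) - (0) = -486/pi**3 + 90/pi.
Hence b_1 = (2/3)·(-486/pi**3 + 90/pi) = -324/pi**3 + 60/pi.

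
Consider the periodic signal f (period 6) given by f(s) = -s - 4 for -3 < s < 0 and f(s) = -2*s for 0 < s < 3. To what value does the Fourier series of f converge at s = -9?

s = -9 differs from s = -3 by -1 full period(s), and the series is 6-periodic.
At s = -3 the one-sided limits are f(-3^-) = -6 and f(-3^+) = -1.
By Dirichlet's theorem the series converges to their average, [(-6) + (-1)]/2 = -7/2.

-7/2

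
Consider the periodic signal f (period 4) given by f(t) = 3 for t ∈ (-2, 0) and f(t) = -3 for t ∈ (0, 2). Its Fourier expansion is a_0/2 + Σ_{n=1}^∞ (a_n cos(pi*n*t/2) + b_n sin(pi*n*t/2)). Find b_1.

b_1 = 1/2 ∫_{-2}^{2} f(t) sin(pi*t/2) dt.
f is odd and sin(pi*t/2) is odd, so the integrand is even and b_1 = ∫_0^{2} f(t) sin(pi*t/2) dt.
Directly, an antiderivative of (-3) sin(pi*t/2) is 6*cos(pi*t/2)/pi; evaluating from 0 to 2: ∫_{0}^{2} (-3) sin(pi*t/2) dt = (-6/pi) - (6/pi) = -12/pi.
Hence b_1 = -12/pi.

-12/pi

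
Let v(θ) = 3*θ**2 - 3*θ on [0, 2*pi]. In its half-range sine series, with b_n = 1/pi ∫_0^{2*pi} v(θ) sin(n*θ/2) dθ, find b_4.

b_4 = 1/pi ∫_0^{2*pi} (3*θ**2 - 3*θ) sin(2*θ) dθ.
Integrating by parts twice (tabular method), an antiderivative of (3*θ**2 - 3*θ) sin(2*θ) is -3*θ**2*cos(2*θ)/2 + 3*θ*sin(2*θ)/2 + 3*θ*cos(2*θ)/2 - 3*sin(2*θ)/4 + 3*cos(2*θ)/4; evaluating from 0 to 2*pi: ∫_{0}^{2*pi} (3*θ**2 - 3*θ) sin(2*θ) dθ = (-6*pi**2 + 3/4 + 3*pi) - (3/4) = 3*pi*(1 - 2*pi).
Hence b_4 = (1/pi)·(3*pi*(1 - 2*pi)) = 3 - 6*pi.

3 - 6*pi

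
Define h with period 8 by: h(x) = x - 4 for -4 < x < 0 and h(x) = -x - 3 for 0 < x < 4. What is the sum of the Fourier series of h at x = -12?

x = -12 differs from x = 4 by -2 full period(s), and the series is 8-periodic.
At x = 4 the one-sided limits are h(4^-) = -7 and h(4^+) = -8.
By Dirichlet's theorem the series converges to their average, [(-7) + (-8)]/2 = -15/2.

-15/2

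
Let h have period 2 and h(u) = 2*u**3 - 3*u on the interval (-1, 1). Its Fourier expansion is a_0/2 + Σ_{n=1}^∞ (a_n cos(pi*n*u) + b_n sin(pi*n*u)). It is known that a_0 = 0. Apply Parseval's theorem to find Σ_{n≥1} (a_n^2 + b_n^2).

82/35

Parseval: a_0^2/2 + Σ_{n≥1} (a_n^2+b_n^2) = ∫_{-1}^{1} h(u)^2 du = 82/35.
Subtract a_0^2/2 = 0: Σ (a_n^2+b_n^2) = 82/35.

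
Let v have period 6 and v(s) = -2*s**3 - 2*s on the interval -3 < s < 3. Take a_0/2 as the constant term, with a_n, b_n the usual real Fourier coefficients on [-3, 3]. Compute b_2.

b_2 = 1/3 ∫_{-3}^{3} v(s) sin(2*pi*s/3) ds.
v is odd and sin(2*pi*s/3) is odd, so the integrand is even and b_2 = 2/3 ∫_0^{3} v(s) sin(2*pi*s/3) ds.
Integrating by parts three times (tabular method), an antiderivative of (-2*s**3 - 2*s) sin(2*pi*s/3) is 3*s**3*cos(2*pi*s/3)/pi - 27*s**2*sin(2*pi*s/3)/(2*pi**2) - 81*s*cos(2*pi*s/3)/(2*pi**3) + 3*s*cos(2*pi*s/3)/pi - 9*sin(2*pi*s/3)/(2*pi**2) + 243*sin(2*pi*s/3)/(4*pi**4); evaluating from 0 to 3: ∫_{0}^{3} (-2*s**3 - 2*s) sin(2*pi*s/3) ds = (-243/(2*pi**3) + 90/pi) - (0) = -243/(2*pi**3) + 90/pi.
Hence b_2 = (2/3)·(-243/(2*pi**3) + 90/pi) = -81/pi**3 + 60/pi.

-81/pi**3 + 60/pi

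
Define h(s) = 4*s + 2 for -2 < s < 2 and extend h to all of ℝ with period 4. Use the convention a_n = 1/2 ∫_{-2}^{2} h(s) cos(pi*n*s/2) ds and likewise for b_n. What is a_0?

4

a_0 = 1/2 ∫_{-2}^{2} h(s) ds = 1/2 · (8) = 4.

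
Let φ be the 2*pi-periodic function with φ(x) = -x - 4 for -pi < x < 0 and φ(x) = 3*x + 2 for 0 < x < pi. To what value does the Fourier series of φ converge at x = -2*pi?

-1

x = -2*pi differs from x = 0 by -1 full period(s), and the series is 2*pi-periodic.
At x = 0 the one-sided limits are φ(0^-) = -4 and φ(0^+) = 2.
By Dirichlet's theorem the series converges to their average, [(-4) + (2)]/2 = -1.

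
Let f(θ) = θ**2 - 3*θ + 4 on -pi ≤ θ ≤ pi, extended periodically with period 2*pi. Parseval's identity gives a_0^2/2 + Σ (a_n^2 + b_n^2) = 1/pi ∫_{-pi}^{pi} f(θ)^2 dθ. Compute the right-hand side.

1/pi ∫_{-pi}^{pi} f(θ)^2 dθ = 1/pi · (2*pi*(240 + 3*pi**4 + 85*pi**2)/15) = 32 + 2*pi**4/5 + 34*pi**2/3.

32 + 2*pi**4/5 + 34*pi**2/3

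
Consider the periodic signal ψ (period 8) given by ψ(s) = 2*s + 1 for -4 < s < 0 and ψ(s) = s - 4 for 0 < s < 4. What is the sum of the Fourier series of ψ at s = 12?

s = 12 differs from s = -4 by 2 full period(s), and the series is 8-periodic.
At s = -4 the one-sided limits are ψ(-4^-) = 0 and ψ(-4^+) = -7.
By Dirichlet's theorem the series converges to their average, [(0) + (-7)]/2 = -7/2.

-7/2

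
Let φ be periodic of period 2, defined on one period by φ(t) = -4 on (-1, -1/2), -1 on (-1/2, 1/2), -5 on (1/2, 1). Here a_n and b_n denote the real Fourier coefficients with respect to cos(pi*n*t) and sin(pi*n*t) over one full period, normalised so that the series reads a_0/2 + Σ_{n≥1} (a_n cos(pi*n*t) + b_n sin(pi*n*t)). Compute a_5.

7/(5*pi)

a_5 = ∫_{-1}^{1} φ(t) cos(5*pi*t) dt.
Split the integral at the breakpoints.
Directly, an antiderivative of (-4) cos(5*pi*t) is -4*sin(5*pi*t)/(5*pi); evaluating from -1 to -1/2: ∫_{-1}^{-1/2} (-4) cos(5*pi*t) dt = (4/(5*pi)) - (0) = 4/(5*pi).
Directly, an antiderivative of (-1) cos(5*pi*t) is -sin(5*pi*t)/(5*pi); evaluating from -1/2 to 1/2: ∫_{-1/2}^{1/2} (-1) cos(5*pi*t) dt = (-1/(5*pi)) - (1/(5*pi)) = -2/(5*pi).
Directly, an antiderivative of (-5) cos(5*pi*t) is -sin(5*pi*t)/pi; evaluating from 1/2 to 1: ∫_{1/2}^{1} (-5) cos(5*pi*t) dt = (0) - (-1/pi) = 1/pi.
Summing the pieces gives a_5 = 7/(5*pi).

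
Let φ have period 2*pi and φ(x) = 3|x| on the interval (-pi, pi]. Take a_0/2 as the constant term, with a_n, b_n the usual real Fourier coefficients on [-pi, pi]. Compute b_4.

0

b_4 = 1/pi ∫_{-pi}^{pi} φ(x) sin(4*x) dx.
φ is even and sin(4*x) is odd, so the integrand is odd over a symmetric interval and the integral vanishes.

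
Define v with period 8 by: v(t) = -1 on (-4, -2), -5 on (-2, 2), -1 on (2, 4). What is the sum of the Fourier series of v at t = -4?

v is continuous at t = -4 with value -1, so the series converges to -1 there.

-1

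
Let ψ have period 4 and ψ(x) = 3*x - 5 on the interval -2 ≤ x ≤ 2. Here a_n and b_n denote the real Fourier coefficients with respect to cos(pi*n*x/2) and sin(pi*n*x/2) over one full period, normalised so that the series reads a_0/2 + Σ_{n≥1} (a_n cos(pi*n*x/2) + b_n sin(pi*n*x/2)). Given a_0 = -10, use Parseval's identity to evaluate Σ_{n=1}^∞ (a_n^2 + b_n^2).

Parseval: a_0^2/2 + Σ_{n≥1} (a_n^2+b_n^2) = 1/2 ∫_{-2}^{2} ψ(x)^2 dx = 74.
Subtract a_0^2/2 = 50: Σ (a_n^2+b_n^2) = 24.

24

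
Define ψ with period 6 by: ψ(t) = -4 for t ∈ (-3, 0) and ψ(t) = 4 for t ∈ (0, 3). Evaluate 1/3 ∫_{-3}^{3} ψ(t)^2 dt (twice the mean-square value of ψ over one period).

32

1/3 ∫_{-3}^{3} ψ(t)^2 dt = 1/3 · (96) = 32.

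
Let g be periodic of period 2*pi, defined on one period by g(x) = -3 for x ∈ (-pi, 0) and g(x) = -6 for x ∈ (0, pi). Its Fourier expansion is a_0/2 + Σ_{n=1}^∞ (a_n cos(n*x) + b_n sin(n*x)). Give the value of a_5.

0

a_5 = 1/pi ∫_{-pi}^{pi} g(x) cos(5*x) dx.
Split the integral at the breakpoints.
Directly, an antiderivative of (-3) cos(5*x) is -3*sin(5*x)/5; evaluating from -pi to 0: ∫_{-pi}^{0} (-3) cos(5*x) dx = (0) - (0) = 0.
Directly, an antiderivative of (-6) cos(5*x) is -6*sin(5*x)/5; evaluating from 0 to pi: ∫_{0}^{pi} (-6) cos(5*x) dx = (0) - (0) = 0.
Summing the pieces and multiplying by (1/pi) gives a_5 = 0.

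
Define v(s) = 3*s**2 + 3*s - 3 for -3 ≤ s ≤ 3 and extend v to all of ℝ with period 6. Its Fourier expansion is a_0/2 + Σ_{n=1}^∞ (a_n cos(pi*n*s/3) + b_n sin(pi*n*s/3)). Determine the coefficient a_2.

a_2 = 1/3 ∫_{-3}^{3} v(s) cos(2*pi*s/3) ds.
Integrating by parts twice (tabular method), an antiderivative of (3*s**2 + 3*s - 3) cos(2*pi*s/3) is 9*s**2*sin(2*pi*s/3)/(2*pi) + 9*s*sin(2*pi*s/3)/(2*pi) + 27*s*cos(2*pi*s/3)/(2*pi**2) - 9*sin(2*pi*s/3)/(2*pi) - 81*sin(2*pi*s/3)/(4*pi**3) + 27*cos(2*pi*s/3)/(4*pi**2); evaluating from -3 to 3: ∫_{-3}^{3} (3*s**2 + 3*s - 3) cos(2*pi*s/3) ds = (189/(4*pi**2)) - (-135/(4*pi**2)) = 81/pi**2.
Hence a_2 = (1/3)·(81/pi**2) = 27/pi**2.

27/pi**2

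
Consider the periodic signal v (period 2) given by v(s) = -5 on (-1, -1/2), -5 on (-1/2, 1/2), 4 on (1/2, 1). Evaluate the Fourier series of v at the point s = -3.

s = -3 differs from s = -1 by -1 full period(s), and the series is 2-periodic.
At s = -1 the one-sided limits are v(-1^-) = 4 and v(-1^+) = -5.
By Dirichlet's theorem the series converges to their average, [(4) + (-5)]/2 = -1/2.

-1/2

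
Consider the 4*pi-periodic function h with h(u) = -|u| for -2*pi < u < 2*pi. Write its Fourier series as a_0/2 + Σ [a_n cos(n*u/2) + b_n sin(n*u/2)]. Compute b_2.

b_2 = (1/(2*pi)) ∫_{-2*pi}^{2*pi} h(u) sin(u) du.
h is even and sin(u) is odd, so the integrand is odd over a symmetric interval and the integral vanishes.

0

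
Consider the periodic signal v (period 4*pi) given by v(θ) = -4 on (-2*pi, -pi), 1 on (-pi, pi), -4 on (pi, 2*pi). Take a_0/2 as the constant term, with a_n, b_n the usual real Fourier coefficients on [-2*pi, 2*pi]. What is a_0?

a_0 = (1/(2*pi)) ∫_{-2*pi}^{2*pi} v(θ) dθ = (1/(2*pi)) · (-6*pi) = -3.

-3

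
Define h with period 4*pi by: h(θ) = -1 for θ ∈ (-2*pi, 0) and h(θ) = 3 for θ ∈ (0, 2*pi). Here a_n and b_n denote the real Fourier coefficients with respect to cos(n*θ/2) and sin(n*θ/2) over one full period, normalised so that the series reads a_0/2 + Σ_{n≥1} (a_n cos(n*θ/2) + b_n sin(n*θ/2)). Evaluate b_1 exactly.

8/pi

b_1 = (1/(2*pi)) ∫_{-2*pi}^{2*pi} h(θ) sin(θ/2) dθ.
Split the integral at the breakpoints.
Directly, an antiderivative of (-1) sin(θ/2) is 2*cos(θ/2); evaluating from -2*pi to 0: ∫_{-2*pi}^{0} (-1) sin(θ/2) dθ = (2) - (-2) = 4.
Directly, an antiderivative of (3) sin(θ/2) is -6*cos(θ/2); evaluating from 0 to 2*pi: ∫_{0}^{2*pi} (3) sin(θ/2) dθ = (6) - (-6) = 12.
Summing the pieces and multiplying by (1/(2*pi)) gives b_1 = 8/pi.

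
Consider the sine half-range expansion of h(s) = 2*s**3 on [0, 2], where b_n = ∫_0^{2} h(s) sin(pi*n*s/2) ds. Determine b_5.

32*(-6 + 25*pi**2)/(125*pi**3)

b_5 = ∫_0^{2} (2*s**3) sin(5*pi*s/2) ds.
Integrating by parts three times (tabular method), an antiderivative of (2*s**3) sin(5*pi*s/2) is -4*s**3*cos(5*pi*s/2)/(5*pi) + 24*s**2*sin(5*pi*s/2)/(25*pi**2) + 96*s*cos(5*pi*s/2)/(125*pi**3) - 192*sin(5*pi*s/2)/(625*pi**4); evaluating from 0 to 2: ∫_{0}^{2} (2*s**3) sin(5*pi*s/2) ds = (32*(-6 + 25*pi**2)/(125*pi**3)) - (0) = 32*(-6 + 25*pi**2)/(125*pi**3).
Hence b_5 = 32*(-6 + 25*pi**2)/(125*pi**3).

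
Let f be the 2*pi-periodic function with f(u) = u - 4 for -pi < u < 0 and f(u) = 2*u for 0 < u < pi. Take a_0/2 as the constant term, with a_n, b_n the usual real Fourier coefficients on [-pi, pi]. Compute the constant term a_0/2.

a_0 = 1/pi ∫_{-pi}^{pi} f(u) du = 1/pi · (pi*(-8 + pi)/2) = -4 + pi/2.
So the constant term a_0/2 = -2 + pi/4.

-2 + pi/4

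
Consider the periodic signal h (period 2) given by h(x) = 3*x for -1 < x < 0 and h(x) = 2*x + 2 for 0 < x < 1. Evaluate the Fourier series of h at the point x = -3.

x = -3 differs from x = 1 by -2 full period(s), and the series is 2-periodic.
At x = 1 the one-sided limits are h(1^-) = 4 and h(1^+) = -3.
By Dirichlet's theorem the series converges to their average, [(4) + (-3)]/2 = 1/2.

1/2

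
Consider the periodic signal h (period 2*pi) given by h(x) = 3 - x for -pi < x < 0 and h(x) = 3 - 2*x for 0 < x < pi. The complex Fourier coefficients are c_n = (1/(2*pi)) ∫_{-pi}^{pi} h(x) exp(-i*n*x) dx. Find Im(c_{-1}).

Since h is real-valued, Im(c_{-1}) = -(1/(2*pi)) ∫_{-pi}^{pi} h(x) sin(-x) dx = b_{1}/2.
Split the integral at the breakpoints.
Integrating by parts (boundary term plus one more integral), an antiderivative of (3 - x) sin(-x) is -x*cos(x) + sin(x) + 3*cos(x); evaluating from -pi to 0: ∫_{-pi}^{0} (3 - x) sin(-x) dx = (3) - (-pi - 3) = pi + 6.
Integrating by parts (boundary term plus one more integral), an antiderivative of (3 - 2*x) sin(-x) is -2*x*cos(x) + 2*sin(x) + 3*cos(x); evaluating from 0 to pi: ∫_{0}^{pi} (3 - 2*x) sin(-x) dx = (-3 + 2*pi) - (3) = -6 + 2*pi.
So ∫_{-pi}^{pi} h(x) sin(-x) dx = 3*pi.
Hence Im(c_{-1}) = (-1/(2*pi))·(3*pi) = -3/2.

-3/2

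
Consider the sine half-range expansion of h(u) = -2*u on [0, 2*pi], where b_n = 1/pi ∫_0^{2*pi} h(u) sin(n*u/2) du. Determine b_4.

2

b_4 = 1/pi ∫_0^{2*pi} (-2*u) sin(2*u) du.
Integrating by parts (boundary term plus one more integral), an antiderivative of (-2*u) sin(2*u) is u*cos(2*u) - sin(2*u)/2; evaluating from 0 to 2*pi: ∫_{0}^{2*pi} (-2*u) sin(2*u) du = (2*pi) - (0) = 2*pi.
Hence b_4 = (1/pi)·(2*pi) = 2.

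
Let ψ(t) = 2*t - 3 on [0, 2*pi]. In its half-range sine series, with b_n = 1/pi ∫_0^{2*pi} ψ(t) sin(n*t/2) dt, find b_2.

b_2 = 1/pi ∫_0^{2*pi} (2*t - 3) sin(t) dt.
Integrating by parts (boundary term plus one more integral), an antiderivative of (2*t - 3) sin(t) is -2*t*cos(t) + 2*sin(t) + 3*cos(t); evaluating from 0 to 2*pi: ∫_{0}^{2*pi} (2*t - 3) sin(t) dt = (3 - 4*pi) - (3) = -4*pi.
Hence b_2 = (1/pi)·(-4*pi) = -4.

-4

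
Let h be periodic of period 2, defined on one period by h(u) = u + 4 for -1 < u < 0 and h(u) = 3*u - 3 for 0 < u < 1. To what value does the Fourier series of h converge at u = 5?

3/2

u = 5 differs from u = 1 by 2 full period(s), and the series is 2-periodic.
At u = 1 the one-sided limits are h(1^-) = 0 and h(1^+) = 3.
By Dirichlet's theorem the series converges to their average, [(0) + (3)]/2 = 3/2.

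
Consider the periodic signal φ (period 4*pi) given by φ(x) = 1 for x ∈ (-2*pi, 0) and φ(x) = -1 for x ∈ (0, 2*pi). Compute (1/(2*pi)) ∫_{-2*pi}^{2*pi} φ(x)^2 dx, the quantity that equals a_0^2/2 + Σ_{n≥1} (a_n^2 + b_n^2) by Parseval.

(1/(2*pi)) ∫_{-2*pi}^{2*pi} φ(x)^2 dx = (1/(2*pi)) · (4*pi) = 2.

2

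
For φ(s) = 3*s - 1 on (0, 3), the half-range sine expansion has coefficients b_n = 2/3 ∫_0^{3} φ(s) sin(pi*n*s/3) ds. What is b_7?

2/pi

b_7 = 2/3 ∫_0^{3} (3*s - 1) sin(7*pi*s/3) ds.
Integrating by parts (boundary term plus one more integral), an antiderivative of (3*s - 1) sin(7*pi*s/3) is -9*s*cos(7*pi*s/3)/(7*pi) + 27*sin(7*pi*s/3)/(49*pi**2) + 3*cos(7*pi*s/3)/(7*pi); evaluating from 0 to 3: ∫_{0}^{3} (3*s - 1) sin(7*pi*s/3) ds = (24/(7*pi)) - (3/(7*pi)) = 3/pi.
Hence b_7 = (2/3)·(3/pi) = 2/pi.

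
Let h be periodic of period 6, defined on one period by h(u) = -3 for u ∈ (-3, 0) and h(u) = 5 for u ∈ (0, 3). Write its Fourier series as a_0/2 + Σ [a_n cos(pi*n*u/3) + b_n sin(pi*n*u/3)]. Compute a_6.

a_6 = 1/3 ∫_{-3}^{3} h(u) cos(2*pi*u) du.
Split the integral at the breakpoints.
Directly, an antiderivative of (-3) cos(2*pi*u) is -3*sin(2*pi*u)/(2*pi); evaluating from -3 to 0: ∫_{-3}^{0} (-3) cos(2*pi*u) du = (0) - (0) = 0.
Directly, an antiderivative of (5) cos(2*pi*u) is 5*sin(2*pi*u)/(2*pi); evaluating from 0 to 3: ∫_{0}^{3} (5) cos(2*pi*u) du = (0) - (0) = 0.
Summing the pieces and multiplying by (1/3) gives a_6 = 0.

0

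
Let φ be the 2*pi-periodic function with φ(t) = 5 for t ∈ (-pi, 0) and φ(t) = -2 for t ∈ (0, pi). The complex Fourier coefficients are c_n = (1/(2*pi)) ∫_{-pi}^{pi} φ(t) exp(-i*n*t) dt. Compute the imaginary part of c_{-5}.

Since φ is real-valued, Im(c_{-5}) = -(1/(2*pi)) ∫_{-pi}^{pi} φ(t) sin(-5*t) dt = b_{5}/2.
Split the integral at the breakpoints.
Directly, an antiderivative of (5) sin(-5*t) is cos(5*t); evaluating from -pi to 0: ∫_{-pi}^{0} (5) sin(-5*t) dt = (1) - (-1) = 2.
Directly, an antiderivative of (-2) sin(-5*t) is -2*cos(5*t)/5; evaluating from 0 to pi: ∫_{0}^{pi} (-2) sin(-5*t) dt = (2/5) - (-2/5) = 4/5.
So ∫_{-pi}^{pi} φ(t) sin(-5*t) dt = 14/5.
Hence Im(c_{-5}) = (-1/(2*pi))·(14/5) = -7/(5*pi).

-7/(5*pi)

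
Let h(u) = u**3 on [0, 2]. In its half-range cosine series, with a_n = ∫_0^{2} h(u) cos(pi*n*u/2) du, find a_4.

3/pi**2

a_4 = ∫_0^{2} (u**3) cos(2*pi*u) du.
Integrating by parts three times (tabular method), an antiderivative of (u**3) cos(2*pi*u) is u**3*sin(2*pi*u)/(2*pi) + 3*u**2*cos(2*pi*u)/(4*pi**2) - 3*u*sin(2*pi*u)/(4*pi**3) - 3*cos(2*pi*u)/(8*pi**4); evaluating from 0 to 2: ∫_{0}^{2} (u**3) cos(2*pi*u) du = (3*(-1 + 8*pi**2)/(8*pi**4)) - (-3/(8*pi**4)) = 3/pi**2.
Hence a_4 = 3/pi**2.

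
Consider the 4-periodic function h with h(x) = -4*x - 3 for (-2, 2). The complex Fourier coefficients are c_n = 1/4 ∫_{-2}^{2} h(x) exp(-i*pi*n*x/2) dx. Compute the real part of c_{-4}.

0

Since h is real-valued, Re(c_{-4}) = 1/4 ∫_{-2}^{2} h(x) cos(-2*pi*x) dx = a_{4}/2.
Integrating by parts (boundary term plus one more integral), an antiderivative of (-4*x - 3) cos(-2*pi*x) is -2*x*sin(2*pi*x)/pi - 3*sin(2*pi*x)/(2*pi) - cos(2*pi*x)/pi**2; evaluating from -2 to 2: ∫_{-2}^{2} (-4*x - 3) cos(-2*pi*x) dx = (-1/pi**2) - (-1/pi**2) = 0.
Hence Re(c_{-4}) = (1/4)·(0) = 0.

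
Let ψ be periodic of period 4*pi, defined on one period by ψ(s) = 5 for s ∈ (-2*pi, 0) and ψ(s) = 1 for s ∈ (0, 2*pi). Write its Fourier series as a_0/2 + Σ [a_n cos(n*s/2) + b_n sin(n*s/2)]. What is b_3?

-8/(3*pi)

b_3 = (1/(2*pi)) ∫_{-2*pi}^{2*pi} ψ(s) sin(3*s/2) ds.
Split the integral at the breakpoints.
Directly, an antiderivative of (5) sin(3*s/2) is -10*cos(3*s/2)/3; evaluating from -2*pi to 0: ∫_{-2*pi}^{0} (5) sin(3*s/2) ds = (-10/3) - (10/3) = -20/3.
Directly, an antiderivative of (1) sin(3*s/2) is -2*cos(3*s/2)/3; evaluating from 0 to 2*pi: ∫_{0}^{2*pi} (1) sin(3*s/2) ds = (2/3) - (-2/3) = 4/3.
Summing the pieces and multiplying by (1/(2*pi)) gives b_3 = -8/(3*pi).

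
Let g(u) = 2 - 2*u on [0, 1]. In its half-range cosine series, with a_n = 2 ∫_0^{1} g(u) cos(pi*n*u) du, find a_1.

a_1 = 2 ∫_0^{1} (2 - 2*u) cos(pi*u) du.
Integrating by parts (boundary term plus one more integral), an antiderivative of (2 - 2*u) cos(pi*u) is -2*u*sin(pi*u)/pi + 2*sin(pi*u)/pi - 2*cos(pi*u)/pi**2; evaluating from 0 to 1: ∫_{0}^{1} (2 - 2*u) cos(pi*u) du = (2/pi**2) - (-2/pi**2) = 4/pi**2.
Hence a_1 = 2·(4/pi**2) = 8/pi**2.

8/pi**2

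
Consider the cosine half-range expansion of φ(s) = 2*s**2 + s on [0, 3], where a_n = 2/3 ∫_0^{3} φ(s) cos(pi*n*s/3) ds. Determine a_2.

a_2 = 2/3 ∫_0^{3} (2*s**2 + s) cos(2*pi*s/3) ds.
Integrating by parts twice (tabular method), an antiderivative of (2*s**2 + s) cos(2*pi*s/3) is 3*s**2*sin(2*pi*s/3)/pi + 3*s*sin(2*pi*s/3)/(2*pi) + 9*s*cos(2*pi*s/3)/pi**2 - 27*sin(2*pi*s/3)/(2*pi**3) + 9*cos(2*pi*s/3)/(4*pi**2); evaluating from 0 to 3: ∫_{0}^{3} (2*s**2 + s) cos(2*pi*s/3) ds = (117/(4*pi**2)) - (9/(4*pi**2)) = 27/pi**2.
Hence a_2 = (2/3)·(27/pi**2) = 18/pi**2.

18/pi**2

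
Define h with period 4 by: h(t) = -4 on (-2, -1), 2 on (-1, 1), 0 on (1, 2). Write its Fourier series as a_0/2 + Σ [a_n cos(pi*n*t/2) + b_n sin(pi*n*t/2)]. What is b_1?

4/pi

b_1 = 1/2 ∫_{-2}^{2} h(t) sin(pi*t/2) dt.
Split the integral at the breakpoints.
Directly, an antiderivative of (-4) sin(pi*t/2) is 8*cos(pi*t/2)/pi; evaluating from -2 to -1: ∫_{-2}^{-1} (-4) sin(pi*t/2) dt = (0) - (-8/pi) = 8/pi.
Directly, an antiderivative of (2) sin(pi*t/2) is -4*cos(pi*t/2)/pi; evaluating from -1 to 1: ∫_{-1}^{1} (2) sin(pi*t/2) dt = (0) - (0) = 0.
∫_{1}^{2} (0) sin(pi*t/2) dt = 0.
Summing the pieces and multiplying by (1/2) gives b_1 = 4/pi.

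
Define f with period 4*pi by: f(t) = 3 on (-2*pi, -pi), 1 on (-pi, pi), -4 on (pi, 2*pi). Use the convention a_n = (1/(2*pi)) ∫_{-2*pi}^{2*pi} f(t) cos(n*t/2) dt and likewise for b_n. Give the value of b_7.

b_7 = (1/(2*pi)) ∫_{-2*pi}^{2*pi} f(t) sin(7*t/2) dt.
Split the integral at the breakpoints.
Directly, an antiderivative of (3) sin(7*t/2) is -6*cos(7*t/2)/7; evaluating from -2*pi to -pi: ∫_{-2*pi}^{-pi} (3) sin(7*t/2) dt = (0) - (6/7) = -6/7.
Directly, an antiderivative of (1) sin(7*t/2) is -2*cos(7*t/2)/7; evaluating from -pi to pi: ∫_{-pi}^{pi} (1) sin(7*t/2) dt = (0) - (0) = 0.
Directly, an antiderivative of (-4) sin(7*t/2) is 8*cos(7*t/2)/7; evaluating from pi to 2*pi: ∫_{pi}^{2*pi} (-4) sin(7*t/2) dt = (-8/7) - (0) = -8/7.
Summing the pieces and multiplying by (1/(2*pi)) gives b_7 = -1/pi.

-1/pi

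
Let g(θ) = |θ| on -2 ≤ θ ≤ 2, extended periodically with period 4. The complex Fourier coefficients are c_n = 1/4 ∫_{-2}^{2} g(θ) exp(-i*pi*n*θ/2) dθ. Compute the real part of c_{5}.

Since g is real-valued, Re(c_{5}) = 1/4 ∫_{-2}^{2} g(θ) cos(5*pi*θ/2) dθ = a_{5}/2.
g is even and cos(5*pi*θ/2) is even, so the integrand is even: ∫_{-2}^{2} g(θ) cos(5*pi*θ/2) dθ = 2∫_0^{2} g(θ) cos(5*pi*θ/2) dθ.
Integrating by parts (boundary term plus one more integral), an antiderivative of (θ) cos(5*pi*θ/2) is 2*θ*sin(5*pi*θ/2)/(5*pi) + 4*cos(5*pi*θ/2)/(25*pi**2); evaluating from 0 to 2: ∫_{0}^{2} (θ) cos(5*pi*θ/2) dθ = (-4/(25*pi**2)) - (4/(25*pi**2)) = -8/(25*pi**2).
So ∫_{-2}^{2} g(θ) cos(5*pi*θ/2) dθ = -16/(25*pi**2).
Hence Re(c_{5}) = (1/4)·(-16/(25*pi**2)) = -4/(25*pi**2).

-4/(25*pi**2)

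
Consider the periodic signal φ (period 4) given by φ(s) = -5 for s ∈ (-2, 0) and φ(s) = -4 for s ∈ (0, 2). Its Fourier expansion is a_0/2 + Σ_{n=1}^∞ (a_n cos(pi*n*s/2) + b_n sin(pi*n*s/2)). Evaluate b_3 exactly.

2/(3*pi)

b_3 = 1/2 ∫_{-2}^{2} φ(s) sin(3*pi*s/2) ds.
Split the integral at the breakpoints.
Directly, an antiderivative of (-5) sin(3*pi*s/2) is 10*cos(3*pi*s/2)/(3*pi); evaluating from -2 to 0: ∫_{-2}^{0} (-5) sin(3*pi*s/2) ds = (10/(3*pi)) - (-10/(3*pi)) = 20/(3*pi).
Directly, an antiderivative of (-4) sin(3*pi*s/2) is 8*cos(3*pi*s/2)/(3*pi); evaluating from 0 to 2: ∫_{0}^{2} (-4) sin(3*pi*s/2) ds = (-8/(3*pi)) - (8/(3*pi)) = -16/(3*pi).
Summing the pieces and multiplying by (1/2) gives b_3 = 2/(3*pi).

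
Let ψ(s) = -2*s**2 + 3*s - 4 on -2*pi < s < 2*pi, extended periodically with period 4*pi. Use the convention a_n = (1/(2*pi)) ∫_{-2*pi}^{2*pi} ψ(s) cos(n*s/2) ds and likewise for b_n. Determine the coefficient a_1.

a_1 = (1/(2*pi)) ∫_{-2*pi}^{2*pi} ψ(s) cos(s/2) ds.
Integrating by parts twice (tabular method), an antiderivative of (-2*s**2 + 3*s - 4) cos(s/2) is -4*s**2*sin(s/2) + 6*s*sin(s/2) - 16*s*cos(s/2) + 24*sin(s/2) + 12*cos(s/2); evaluating from -2*pi to 2*pi: ∫_{-2*pi}^{2*pi} (-2*s**2 + 3*s - 4) cos(s/2) ds = (-12 + 32*pi) - (-32*pi - 12) = 64*pi.
Hence a_1 = (1/(2*pi))·(64*pi) = 32.

32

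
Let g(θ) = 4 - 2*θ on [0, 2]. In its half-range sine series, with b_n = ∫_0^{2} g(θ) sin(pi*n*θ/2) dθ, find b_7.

b_7 = ∫_0^{2} (4 - 2*θ) sin(7*pi*θ/2) dθ.
Integrating by parts (boundary term plus one more integral), an antiderivative of (4 - 2*θ) sin(7*pi*θ/2) is 4*θ*cos(7*pi*θ/2)/(7*pi) - 8*sin(7*pi*θ/2)/(49*pi**2) - 8*cos(7*pi*θ/2)/(7*pi); evaluating from 0 to 2: ∫_{0}^{2} (4 - 2*θ) sin(7*pi*θ/2) dθ = (0) - (-8/(7*pi)) = 8/(7*pi).
Hence b_7 = 8/(7*pi).

8/(7*pi)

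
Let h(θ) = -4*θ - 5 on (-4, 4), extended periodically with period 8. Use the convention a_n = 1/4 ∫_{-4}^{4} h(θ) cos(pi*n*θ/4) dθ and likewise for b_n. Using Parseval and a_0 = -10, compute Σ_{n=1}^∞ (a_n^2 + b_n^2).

512/3

Parseval: a_0^2/2 + Σ_{n≥1} (a_n^2+b_n^2) = 1/4 ∫_{-4}^{4} h(θ)^2 dθ = 662/3.
Subtract a_0^2/2 = 50: Σ (a_n^2+b_n^2) = 512/3.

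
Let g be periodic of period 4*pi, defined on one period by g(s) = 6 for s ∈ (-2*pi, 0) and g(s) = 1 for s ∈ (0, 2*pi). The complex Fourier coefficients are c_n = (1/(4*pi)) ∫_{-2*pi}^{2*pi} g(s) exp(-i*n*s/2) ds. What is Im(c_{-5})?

-1/pi

Since g is real-valued, Im(c_{-5}) = -(1/(4*pi)) ∫_{-2*pi}^{2*pi} g(s) sin(-5*s/2) ds = b_{5}/2.
Split the integral at the breakpoints.
Directly, an antiderivative of (6) sin(-5*s/2) is 12*cos(5*s/2)/5; evaluating from -2*pi to 0: ∫_{-2*pi}^{0} (6) sin(-5*s/2) ds = (12/5) - (-12/5) = 24/5.
Directly, an antiderivative of (1) sin(-5*s/2) is 2*cos(5*s/2)/5; evaluating from 0 to 2*pi: ∫_{0}^{2*pi} (1) sin(-5*s/2) ds = (-2/5) - (2/5) = -4/5.
So ∫_{-2*pi}^{2*pi} g(s) sin(-5*s/2) ds = 4.
Hence Im(c_{-5}) = (-1/(4*pi))·(4) = -1/pi.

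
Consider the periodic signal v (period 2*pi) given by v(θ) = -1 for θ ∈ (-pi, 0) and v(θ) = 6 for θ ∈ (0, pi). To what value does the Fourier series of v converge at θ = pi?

5/2

At θ = pi the one-sided limits are v(pi^-) = 6 and v(pi^+) = -1.
By Dirichlet's theorem the series converges to their average, [(6) + (-1)]/2 = 5/2.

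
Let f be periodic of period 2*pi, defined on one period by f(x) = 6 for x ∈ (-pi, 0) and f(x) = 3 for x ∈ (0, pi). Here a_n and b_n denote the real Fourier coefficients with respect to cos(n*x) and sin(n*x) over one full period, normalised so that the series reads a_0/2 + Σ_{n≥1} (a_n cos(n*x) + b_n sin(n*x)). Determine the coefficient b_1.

-6/pi

b_1 = 1/pi ∫_{-pi}^{pi} f(x) sin(x) dx.
Split the integral at the breakpoints.
Directly, an antiderivative of (6) sin(x) is -6*cos(x); evaluating from -pi to 0: ∫_{-pi}^{0} (6) sin(x) dx = (-6) - (6) = -12.
Directly, an antiderivative of (3) sin(x) is -3*cos(x); evaluating from 0 to pi: ∫_{0}^{pi} (3) sin(x) dx = (3) - (-3) = 6.
Summing the pieces and multiplying by (1/pi) gives b_1 = -6/pi.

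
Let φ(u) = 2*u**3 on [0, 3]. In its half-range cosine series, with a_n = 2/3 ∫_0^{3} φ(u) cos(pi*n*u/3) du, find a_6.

9/pi**2

a_6 = 2/3 ∫_0^{3} (2*u**3) cos(2*pi*u) du.
Integrating by parts three times (tabular method), an antiderivative of (2*u**3) cos(2*pi*u) is u**3*sin(2*pi*u)/pi + 3*u**2*cos(2*pi*u)/(2*pi**2) - 3*u*sin(2*pi*u)/(2*pi**3) - 3*cos(2*pi*u)/(4*pi**4); evaluating from 0 to 3: ∫_{0}^{3} (2*u**3) cos(2*pi*u) du = (3*(-1 + 18*pi**2)/(4*pi**4)) - (-3/(4*pi**4)) = 27/(2*pi**2).
Hence a_6 = (2/3)·(27/(2*pi**2)) = 9/pi**2.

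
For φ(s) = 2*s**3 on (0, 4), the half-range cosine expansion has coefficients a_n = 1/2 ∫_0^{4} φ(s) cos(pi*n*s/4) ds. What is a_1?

768*(4 - pi**2)/pi**4

a_1 = 1/2 ∫_0^{4} (2*s**3) cos(pi*s/4) ds.
Integrating by parts three times (tabular method), an antiderivative of (2*s**3) cos(pi*s/4) is 8*s**3*sin(pi*s/4)/pi + 96*s**2*cos(pi*s/4)/pi**2 - 768*s*sin(pi*s/4)/pi**3 - 3072*cos(pi*s/4)/pi**4; evaluating from 0 to 4: ∫_{0}^{4} (2*s**3) cos(pi*s/4) ds = (1536*(2 - pi**2)/pi**4) - (-3072/pi**4) = 1536*(4 - pi**2)/pi**4.
Hence a_1 = (1/2)·(1536*(4 - pi**2)/pi**4) = 768*(4 - pi**2)/pi**4.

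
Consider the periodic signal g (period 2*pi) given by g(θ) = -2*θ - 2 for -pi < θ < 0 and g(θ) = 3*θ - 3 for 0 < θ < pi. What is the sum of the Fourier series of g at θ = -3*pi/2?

-3 + 3*pi/2

θ = -3*pi/2 differs from θ = pi/2 by -1 full period(s), and the series is 2*pi-periodic.
g is continuous at θ = pi/2 with value -3 + 3*pi/2, so the series converges to -3 + 3*pi/2 there.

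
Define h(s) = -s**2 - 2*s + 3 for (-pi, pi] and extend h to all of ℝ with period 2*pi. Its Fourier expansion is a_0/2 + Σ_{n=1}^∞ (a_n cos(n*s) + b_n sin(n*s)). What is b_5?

-4/5

b_5 = 1/pi ∫_{-pi}^{pi} h(s) sin(5*s) ds.
Integrating by parts twice (tabular method), an antiderivative of (-s**2 - 2*s + 3) sin(5*s) is s**2*cos(5*s)/5 - 2*s*sin(5*s)/25 + 2*s*cos(5*s)/5 - 2*sin(5*s)/25 - 77*cos(5*s)/125; evaluating from -pi to pi: ∫_{-pi}^{pi} (-s**2 - 2*s + 3) sin(5*s) ds = (-pi**2/5 - 2*pi/5 + 77/125) - (-pi**2/5 + 77/125 + 2*pi/5) = -4*pi/5.
Hence b_5 = (1/pi)·(-4*pi/5) = -4/5.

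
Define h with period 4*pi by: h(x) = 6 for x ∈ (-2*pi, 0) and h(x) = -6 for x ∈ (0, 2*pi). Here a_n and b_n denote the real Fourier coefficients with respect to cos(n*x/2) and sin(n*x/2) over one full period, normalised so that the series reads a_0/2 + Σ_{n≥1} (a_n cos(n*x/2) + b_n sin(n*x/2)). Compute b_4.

0

b_4 = (1/(2*pi)) ∫_{-2*pi}^{2*pi} h(x) sin(2*x) dx.
h is odd and sin(2*x) is odd, so the integrand is even and b_4 = 1/pi ∫_0^{2*pi} h(x) sin(2*x) dx.
Directly, an antiderivative of (-6) sin(2*x) is 3*cos(2*x); evaluating from 0 to 2*pi: ∫_{0}^{2*pi} (-6) sin(2*x) dx = (3) - (3) = 0.
Hence b_4 = (1/pi)·(0) = 0.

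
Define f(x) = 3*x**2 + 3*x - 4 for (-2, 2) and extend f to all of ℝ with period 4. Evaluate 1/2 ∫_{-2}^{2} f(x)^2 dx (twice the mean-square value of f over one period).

248/5

1/2 ∫_{-2}^{2} f(x)^2 dx = 1/2 · (496/5) = 248/5.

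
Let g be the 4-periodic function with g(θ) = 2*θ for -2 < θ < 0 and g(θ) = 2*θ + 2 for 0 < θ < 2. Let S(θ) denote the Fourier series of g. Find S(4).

θ = 4 differs from θ = 0 by 1 full period(s), and the series is 4-periodic.
At θ = 0 the one-sided limits are g(0^-) = 0 and g(0^+) = 2.
By Dirichlet's theorem the series converges to their average, [(0) + (2)]/2 = 1.

1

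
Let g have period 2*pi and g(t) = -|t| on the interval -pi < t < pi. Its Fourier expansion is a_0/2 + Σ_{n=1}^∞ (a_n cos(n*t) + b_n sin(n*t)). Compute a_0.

-pi

a_0 = 1/pi ∫_{-pi}^{pi} g(t) dt = 1/pi · (-pi**2) = -pi.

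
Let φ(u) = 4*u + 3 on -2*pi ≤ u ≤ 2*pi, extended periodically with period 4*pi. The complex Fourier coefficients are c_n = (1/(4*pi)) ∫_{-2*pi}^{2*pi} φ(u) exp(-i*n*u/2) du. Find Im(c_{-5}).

Since φ is real-valued, Im(c_{-5}) = -(1/(4*pi)) ∫_{-2*pi}^{2*pi} φ(u) sin(-5*u/2) du = b_{5}/2.
Integrating by parts (boundary term plus one more integral), an antiderivative of (4*u + 3) sin(-5*u/2) is 8*u*cos(5*u/2)/5 - 16*sin(5*u/2)/25 + 6*cos(5*u/2)/5; evaluating from -2*pi to 2*pi: ∫_{-2*pi}^{2*pi} (4*u + 3) sin(-5*u/2) du = (-16*pi/5 - 6/5) - (-6/5 + 16*pi/5) = -32*pi/5.
Hence Im(c_{-5}) = (-1/(4*pi))·(-32*pi/5) = 8/5.

8/5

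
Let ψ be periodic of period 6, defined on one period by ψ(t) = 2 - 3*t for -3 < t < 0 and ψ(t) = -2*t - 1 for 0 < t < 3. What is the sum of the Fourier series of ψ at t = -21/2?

t = -21/2 differs from t = 3/2 by -2 full period(s), and the series is 6-periodic.
ψ is continuous at t = 3/2 with value -4, so the series converges to -4 there.

-4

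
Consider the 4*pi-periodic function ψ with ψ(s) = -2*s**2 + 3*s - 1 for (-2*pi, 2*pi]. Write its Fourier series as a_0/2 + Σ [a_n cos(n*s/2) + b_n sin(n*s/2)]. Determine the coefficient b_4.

b_4 = (1/(2*pi)) ∫_{-2*pi}^{2*pi} ψ(s) sin(2*s) ds.
Integrating by parts twice (tabular method), an antiderivative of (-2*s**2 + 3*s - 1) sin(2*s) is s**2*cos(2*s) - s*sin(2*s) - 3*s*cos(2*s)/2 + 3*sin(2*s)/4; evaluating from -2*pi to 2*pi: ∫_{-2*pi}^{2*pi} (-2*s**2 + 3*s - 1) sin(2*s) ds = (pi*(-3 + 4*pi)) - (pi*(3 + 4*pi)) = -6*pi.
Hence b_4 = (1/(2*pi))·(-6*pi) = -3.

-3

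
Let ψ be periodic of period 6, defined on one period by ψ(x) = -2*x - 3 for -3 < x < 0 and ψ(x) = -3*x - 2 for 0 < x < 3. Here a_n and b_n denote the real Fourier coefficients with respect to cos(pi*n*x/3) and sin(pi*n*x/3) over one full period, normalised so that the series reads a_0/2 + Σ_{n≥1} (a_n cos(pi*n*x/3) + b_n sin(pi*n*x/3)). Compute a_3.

2/(3*pi**2)

a_3 = 1/3 ∫_{-3}^{3} ψ(x) cos(pi*x) dx.
Split the integral at the breakpoints.
Integrating by parts (boundary term plus one more integral), an antiderivative of (-2*x - 3) cos(pi*x) is -2*x*sin(pi*x)/pi - 3*sin(pi*x)/pi - 2*cos(pi*x)/pi**2; evaluating from -3 to 0: ∫_{-3}^{0} (-2*x - 3) cos(pi*x) dx = (-2/pi**2) - (2/pi**2) = -4/pi**2.
Integrating by parts (boundary term plus one more integral), an antiderivative of (-3*x - 2) cos(pi*x) is -3*x*sin(pi*x)/pi - 2*sin(pi*x)/pi - 3*cos(pi*x)/pi**2; evaluating from 0 to 3: ∫_{0}^{3} (-3*x - 2) cos(pi*x) dx = (3/pi**2) - (-3/pi**2) = 6/pi**2.
Summing the pieces and multiplying by (1/3) gives a_3 = 2/(3*pi**2).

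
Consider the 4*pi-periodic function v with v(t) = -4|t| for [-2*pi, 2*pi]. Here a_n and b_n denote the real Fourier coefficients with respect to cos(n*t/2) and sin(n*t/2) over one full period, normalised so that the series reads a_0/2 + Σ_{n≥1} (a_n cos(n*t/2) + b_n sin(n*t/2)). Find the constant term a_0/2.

a_0 = (1/(2*pi)) ∫_{-2*pi}^{2*pi} v(t) dt = (1/(2*pi)) · (-16*pi**2) = -8*pi.
So the constant term a_0/2 = -4*pi.

-4*pi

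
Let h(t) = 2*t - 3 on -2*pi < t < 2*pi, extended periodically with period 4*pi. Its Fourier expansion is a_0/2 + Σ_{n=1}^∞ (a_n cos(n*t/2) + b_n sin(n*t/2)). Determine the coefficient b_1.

b_1 = (1/(2*pi)) ∫_{-2*pi}^{2*pi} h(t) sin(t/2) dt.
Integrating by parts (boundary term plus one more integral), an antiderivative of (2*t - 3) sin(t/2) is -4*t*cos(t/2) + 8*sin(t/2) + 6*cos(t/2); evaluating from -2*pi to 2*pi: ∫_{-2*pi}^{2*pi} (2*t - 3) sin(t/2) dt = (-6 + 8*pi) - (-8*pi - 6) = 16*pi.
Hence b_1 = (1/(2*pi))·(16*pi) = 8.

8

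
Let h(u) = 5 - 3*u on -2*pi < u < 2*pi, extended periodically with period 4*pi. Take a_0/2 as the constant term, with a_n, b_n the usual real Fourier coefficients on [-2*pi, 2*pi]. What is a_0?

10

a_0 = (1/(2*pi)) ∫_{-2*pi}^{2*pi} h(u) du = (1/(2*pi)) · (20*pi) = 10.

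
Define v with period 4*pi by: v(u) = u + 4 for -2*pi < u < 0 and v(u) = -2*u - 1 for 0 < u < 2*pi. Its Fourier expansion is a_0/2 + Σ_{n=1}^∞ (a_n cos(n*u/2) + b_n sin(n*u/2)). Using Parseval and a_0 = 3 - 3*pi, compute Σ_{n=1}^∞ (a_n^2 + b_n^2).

Parseval: a_0^2/2 + Σ_{n≥1} (a_n^2+b_n^2) = (1/(2*pi)) ∫_{-2*pi}^{2*pi} v(u)^2 du = -4*pi + 17 + 20*pi**2/3.
Subtract a_0^2/2 = 9*(1 - pi)**2/2: Σ (a_n^2+b_n^2) = 25/2 + 5*pi + 13*pi**2/6.

25/2 + 5*pi + 13*pi**2/6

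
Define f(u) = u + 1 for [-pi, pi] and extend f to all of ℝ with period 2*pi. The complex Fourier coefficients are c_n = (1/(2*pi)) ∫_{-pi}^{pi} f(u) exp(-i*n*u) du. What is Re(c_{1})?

0

Since f is real-valued, Re(c_{1}) = (1/(2*pi)) ∫_{-pi}^{pi} f(u) cos(u) du = a_{1}/2.
Integrating by parts (boundary term plus one more integral), an antiderivative of (u + 1) cos(u) is u*sin(u) + sin(u) + cos(u); evaluating from -pi to pi: ∫_{-pi}^{pi} (u + 1) cos(u) du = (-1) - (-1) = 0.
Hence Re(c_{1}) = (1/(2*pi))·(0) = 0.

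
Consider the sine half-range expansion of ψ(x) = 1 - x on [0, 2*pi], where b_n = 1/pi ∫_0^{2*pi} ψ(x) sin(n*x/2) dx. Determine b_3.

4*(1 - pi)/(3*pi)

b_3 = 1/pi ∫_0^{2*pi} (1 - x) sin(3*x/2) dx.
Integrating by parts (boundary term plus one more integral), an antiderivative of (1 - x) sin(3*x/2) is 2*x*cos(3*x/2)/3 - 4*sin(3*x/2)/9 - 2*cos(3*x/2)/3; evaluating from 0 to 2*pi: ∫_{0}^{2*pi} (1 - x) sin(3*x/2) dx = (2/3 - 4*pi/3) - (-2/3) = 4/3 - 4*pi/3.
Hence b_3 = (1/pi)·(4/3 - 4*pi/3) = 4*(1 - pi)/(3*pi).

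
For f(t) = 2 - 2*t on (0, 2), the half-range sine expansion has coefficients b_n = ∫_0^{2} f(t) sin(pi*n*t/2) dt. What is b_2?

b_2 = ∫_0^{2} (2 - 2*t) sin(pi*t) dt.
Integrating by parts (boundary term plus one more integral), an antiderivative of (2 - 2*t) sin(pi*t) is 2*t*cos(pi*t)/pi - 2*sin(pi*t)/pi**2 - 2*cos(pi*t)/pi; evaluating from 0 to 2: ∫_{0}^{2} (2 - 2*t) sin(pi*t) dt = (2/pi) - (-2/pi) = 4/pi.
Hence b_2 = 4/pi.

4/pi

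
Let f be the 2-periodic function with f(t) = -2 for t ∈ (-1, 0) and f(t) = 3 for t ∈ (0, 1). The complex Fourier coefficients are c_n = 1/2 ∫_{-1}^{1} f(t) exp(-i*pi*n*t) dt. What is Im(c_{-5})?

Since f is real-valued, Im(c_{-5}) = -1/2 ∫_{-1}^{1} f(t) sin(-5*pi*t) dt = b_{5}/2.
Split the integral at the breakpoints.
Directly, an antiderivative of (-2) sin(-5*pi*t) is -2*cos(5*pi*t)/(5*pi); evaluating from -1 to 0: ∫_{-1}^{0} (-2) sin(-5*pi*t) dt = (-2/(5*pi)) - (2/(5*pi)) = -4/(5*pi).
Directly, an antiderivative of (3) sin(-5*pi*t) is 3*cos(5*pi*t)/(5*pi); evaluating from 0 to 1: ∫_{0}^{1} (3) sin(-5*pi*t) dt = (-3/(5*pi)) - (3/(5*pi)) = -6/(5*pi).
So ∫_{-1}^{1} f(t) sin(-5*pi*t) dt = -2/pi.
Hence Im(c_{-5}) = (-1/2)·(-2/pi) = 1/pi.

1/pi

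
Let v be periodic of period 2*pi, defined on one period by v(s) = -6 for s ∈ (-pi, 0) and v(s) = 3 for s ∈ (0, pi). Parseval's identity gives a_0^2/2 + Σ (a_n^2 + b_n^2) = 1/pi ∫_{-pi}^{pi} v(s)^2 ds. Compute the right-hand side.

45

1/pi ∫_{-pi}^{pi} v(s)^2 ds = 1/pi · (45*pi) = 45.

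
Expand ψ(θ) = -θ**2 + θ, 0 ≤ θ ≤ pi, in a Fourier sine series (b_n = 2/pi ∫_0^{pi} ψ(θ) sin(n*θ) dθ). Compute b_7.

2*(-49*pi**2 + 4 + 49*pi)/(343*pi)

b_7 = 2/pi ∫_0^{pi} (-θ**2 + θ) sin(7*θ) dθ.
Integrating by parts twice (tabular method), an antiderivative of (-θ**2 + θ) sin(7*θ) is θ**2*cos(7*θ)/7 - 2*θ*sin(7*θ)/49 - θ*cos(7*θ)/7 + sin(7*θ)/49 - 2*cos(7*θ)/343; evaluating from 0 to pi: ∫_{0}^{pi} (-θ**2 + θ) sin(7*θ) dθ = (-pi**2/7 + 2/343 + pi/7) - (-2/343) = -pi**2/7 + 4/343 + pi/7.
Hence b_7 = (2/pi)·(-pi**2/7 + 4/343 + pi/7) = 2*(-49*pi**2 + 4 + 49*pi)/(343*pi).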